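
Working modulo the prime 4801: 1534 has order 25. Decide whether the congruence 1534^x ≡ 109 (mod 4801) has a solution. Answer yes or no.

yes

109 ∈ ⟨1534⟩ iff 109^25 ≡ 1 (mod 4801), since |⟨1534⟩| = 25.
109^25 mod 4801 = 1.
Since 1 = 1, 109 lies in the subgroup.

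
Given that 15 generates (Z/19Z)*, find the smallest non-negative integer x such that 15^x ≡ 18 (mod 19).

9

Successive powers of 15 modulo 19:
  15^0=1  15^1=15  15^2=16  15^3=12  15^4=9  15^5=2
  15^6=11  15^7=13  15^8=5  15^9=18
So 15^9 ≡ 18 (mod 19), giving x = 9.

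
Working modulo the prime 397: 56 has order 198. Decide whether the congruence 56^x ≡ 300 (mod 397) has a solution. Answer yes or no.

yes

300 ∈ ⟨56⟩ iff 300^198 ≡ 1 (mod 397), since |⟨56⟩| = 198.
300^198 mod 397 = 1.
Since 1 = 1, 300 lies in the subgroup.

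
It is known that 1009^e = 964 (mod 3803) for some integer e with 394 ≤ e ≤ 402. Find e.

394

Compute 1009^394 mod 3803 = 964, then multiply by 1009 repeatedly:
  1009^394=964
Found 964 at exponent 394.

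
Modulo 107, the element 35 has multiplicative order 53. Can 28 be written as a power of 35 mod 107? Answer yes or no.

28 ∈ ⟨35⟩ iff 28^53 ≡ 1 (mod 107), since |⟨35⟩| = 53.
28^53 mod 107 = 106.
Since 106 ≠ 1, 28 does not lie in the subgroup.

no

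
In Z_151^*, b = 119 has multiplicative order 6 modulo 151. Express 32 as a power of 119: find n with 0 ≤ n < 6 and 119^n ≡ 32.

Successive powers of 119 modulo 151:
  119^0=1  119^1=119  119^2=118  119^3=150  119^4=32
So 119^4 ≡ 32 (mod 151), giving n = 4.

4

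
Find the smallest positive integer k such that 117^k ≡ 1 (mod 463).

The order of 117 must divide p − 1 = 462 = 2 · 3 · 7 · 11.
Divisors: 1, 2, 3, 6, 7, 11, 14, 21, 22, 33, 42, 66, 77, 154, 231, 462.
Check each in increasing order: 117^1 ≡ 117;  117^2 ≡ 262;  117^3 ≡ 96;  117^6 ≡ 419;  117^7 ≡ 408;  117^11 ≡ 345;  117^14 ≡ 247;  117^21 ≡ 305;  117^22 ≡ 34;  117^33 ≡ 155;  117^42 ≡ 425;  117^66 ≡ 412;  117^77 ≡ 462;  117^154 ≡ 1.
Smallest exponent giving 1 is 154.

154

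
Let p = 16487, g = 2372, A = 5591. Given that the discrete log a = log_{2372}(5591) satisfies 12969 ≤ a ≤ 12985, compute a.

12969

Compute 2372^12969 mod 16487 = 5591, then multiply by 2372 repeatedly:
  2372^12969=5591
Found 5591 at exponent 12969.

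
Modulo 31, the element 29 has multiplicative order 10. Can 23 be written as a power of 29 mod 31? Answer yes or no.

yes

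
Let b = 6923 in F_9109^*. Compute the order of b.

The order of 6923 must divide p − 1 = 9108 = 2^2 · 3^2 · 11 · 23.
Divisors: 1, 2, 3, 4, 6, 9, 11, 12, 18, 22, 23, 33, 36, 44, 46, 66, 69, 92, 99, 132, 138, 198, 207, 253, 276, 396, 414, 506, 759, 828, 1012, 1518, 2277, 3036, 4554, 9108.
Check each in increasing order: 6923^1 ≡ 6923;  6923^2 ≡ 5480;  6923^3 ≡ 8164;  6923^4 ≡ 7136;  6923^6 ≡ 343;  6923^9 ≡ 3789;  6923^11 ≡ 4309;  6923^12 ≡ 8341;  6923^18 ≡ 737;  6923^22 ≡ 3339;  6923^23 ≡ 6364;  6923^33 ≡ 4640;  6923^36 ≡ 5738;  6923^44 ≡ 8614;  6923^46 ≡ 1882;  6923^66 ≡ 5033;  6923^69 ≡ 7822;  6923^92 ≡ 7632;  6923^99 ≡ 6753;  6923^132 ≡ 8069;  6923^138 ≡ 7640;  6923^198 ≡ 3355;  6923^207 ≡ 5040;  6923^253 ≡ 2811;  6923^276 ≡ 8237;  6923^396 ≡ 6410;  6923^414 ≡ 5708;  6923^506 ≡ 4218;  6923^759 ≡ 5989;  6923^828 ≡ 7480;  6923^1012 ≡ 1647;  6923^1518 ≡ 5988;  6923^2277 ≡ 9108;  6923^3036 ≡ 3120;  6923^4554 ≡ 1.
Smallest exponent giving 1 is 4554.

4554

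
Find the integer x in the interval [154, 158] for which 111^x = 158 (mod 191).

Compute 111^154 mod 191 = 169, then multiply by 111 repeatedly:
  111^154=169  111^155=41  111^156=158
Found 158 at exponent 156.

156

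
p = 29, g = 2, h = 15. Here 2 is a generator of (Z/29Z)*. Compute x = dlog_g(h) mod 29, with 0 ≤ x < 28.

Successive powers of 2 modulo 29:
  2^0=1  2^1=2  2^2=4  2^3=8  2^4=16  2^5=3
  2^6=6  2^7=12  2^8=24  2^9=19  2^10=9  2^11=18
  2^12=7  2^13=14  2^14=28  2^15=27  2^16=25  2^17=21
  2^18=13  2^19=26  2^20=23  2^21=17  2^22=5  2^23=10
  2^24=20  2^25=11  2^26=22  2^27=15
So 2^27 ≡ 15 (mod 29), giving x = 27.

27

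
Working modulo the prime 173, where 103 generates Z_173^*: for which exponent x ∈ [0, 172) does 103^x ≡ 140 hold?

Baby-step giant-step with m = ceil(sqrt(172)) = 14.
Baby table (103^j mod 173 for j=0..13):
  0:1  1:103  2:56  3:59  4:22  5:17  6:21  7:87
  8:138  9:28  10:116  11:11  12:95  13:97
Giant step factor: 103^(-14) ≡ 4 (mod 173).
Scan 140·4^i mod 173 for i = 0, 1, …:
  i=0: 140   i=1: 41   i=2: 164   i=3: 137
  i=4: 29   i=5: 116
Match at i=5, j=10: x = 5·14 + 10 = 80.

80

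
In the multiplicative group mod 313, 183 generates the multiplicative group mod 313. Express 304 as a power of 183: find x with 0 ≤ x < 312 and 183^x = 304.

Baby-step giant-step with m = ceil(sqrt(312)) = 18.
Baby table (183^j mod 313 for j=0..17):
  0:1  1:183  2:311  3:260  4:4  5:106  6:305  7:101
  8:16  9:111  10:281  11:91  12:64  13:131  14:185  15:51
  16:256  17:211
Giant step factor: 183^(-18) ≡ 162 (mod 313).
Scan 304·162^i mod 313 for i = 0, 1, …:
  i=0: 304   i=1: 107   i=2: 119   i=3: 185
Match at i=3, j=14: x = 3·18 + 14 = 68.

68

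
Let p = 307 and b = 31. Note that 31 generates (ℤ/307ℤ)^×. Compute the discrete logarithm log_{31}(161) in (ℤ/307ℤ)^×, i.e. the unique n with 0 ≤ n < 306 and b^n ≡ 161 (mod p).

Baby-step giant-step with m = ceil(sqrt(306)) = 18.
Baby table (31^j mod 307 for j=0..17):
  0:1  1:31  2:40  3:12  4:65  5:173  6:144  7:166
  8:234  9:193  10:150  11:45  12:167  13:265  14:233  15:162
  16:110  17:33
Giant step factor: 31^(-18) ≡ 304 (mod 307).
Scan 161·304^i mod 307 for i = 0, 1, …:
  i=0: 161   i=1: 131   i=2: 221   i=3: 258
  i=4: 147   i=5: 173
Match at i=5, j=5: n = 5·18 + 5 = 95.

95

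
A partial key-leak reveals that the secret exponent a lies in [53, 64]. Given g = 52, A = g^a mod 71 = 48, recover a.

60

Compute 52^53 mod 71 = 44, then multiply by 52 repeatedly:
  52^53=44  52^54=16  52^55=51  52^56=25  52^57=22
  52^58=8  52^59=61  52^60=48
Found 48 at exponent 60.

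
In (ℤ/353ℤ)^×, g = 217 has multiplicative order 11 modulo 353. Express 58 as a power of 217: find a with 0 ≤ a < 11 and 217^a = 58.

Successive powers of 217 modulo 353:
  217^0=1  217^1=217  217^2=140  217^3=22  217^4=185  217^5=256
  217^6=131  217^7=187  217^8=337  217^9=58
So 217^9 ≡ 58 (mod 353), giving a = 9.

9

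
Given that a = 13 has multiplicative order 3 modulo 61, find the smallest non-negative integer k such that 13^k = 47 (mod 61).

2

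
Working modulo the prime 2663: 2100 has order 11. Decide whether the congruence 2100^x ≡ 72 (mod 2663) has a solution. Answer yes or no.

72 ∈ ⟨2100⟩ iff 72^11 ≡ 1 (mod 2663), since |⟨2100⟩| = 11.
72^11 mod 2663 = 1.
Since 1 = 1, 72 lies in the subgroup.

yes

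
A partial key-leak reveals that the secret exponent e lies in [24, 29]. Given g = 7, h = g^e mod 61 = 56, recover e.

28

Compute 7^24 mod 61 = 58, then multiply by 7 repeatedly:
  7^24=58  7^25=40  7^26=36  7^27=8  7^28=56
Found 56 at exponent 28.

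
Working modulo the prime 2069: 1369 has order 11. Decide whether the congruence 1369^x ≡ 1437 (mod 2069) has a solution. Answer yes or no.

no

1437 ∈ ⟨1369⟩ iff 1437^11 ≡ 1 (mod 2069), since |⟨1369⟩| = 11.
1437^11 mod 2069 = 480.
Since 480 ≠ 1, 1437 does not lie in the subgroup.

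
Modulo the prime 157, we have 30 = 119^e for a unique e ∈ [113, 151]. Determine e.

128

Compute 119^113 mod 157 = 139, then multiply by 119 repeatedly:
  119^113=139  119^114=56  119^115=70  119^116=9  119^117=129
  119^118=122  119^119=74  119^120=14  119^121=96  119^122=120
  119^123=150  119^124=109  119^125=97  119^126=82  119^127=24
  119^128=30
Found 30 at exponent 128.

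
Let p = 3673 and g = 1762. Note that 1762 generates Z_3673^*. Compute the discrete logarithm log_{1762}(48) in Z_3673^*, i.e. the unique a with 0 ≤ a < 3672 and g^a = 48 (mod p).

2240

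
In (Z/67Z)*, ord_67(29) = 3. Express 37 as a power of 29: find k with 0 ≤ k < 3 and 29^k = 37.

2

Successive powers of 29 modulo 67:
  29^0=1  29^1=29  29^2=37
So 29^2 ≡ 37 (mod 67), giving k = 2.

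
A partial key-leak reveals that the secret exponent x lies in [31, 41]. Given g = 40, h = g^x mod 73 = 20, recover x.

Compute 40^31 mod 73 = 11, then multiply by 40 repeatedly:
  40^31=11  40^32=2  40^33=7  40^34=61  40^35=31
  40^36=72  40^37=33  40^38=6  40^39=21  40^40=37
  40^41=20
Found 20 at exponent 41.

41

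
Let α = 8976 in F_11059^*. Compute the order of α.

The order of 8976 must divide p − 1 = 11058 = 2 · 3 · 19 · 97.
Divisors: 1, 2, 3, 6, 19, 38, 57, 97, 114, 194, 291, 582, 1843, 3686, 5529, 11058.
Check each in increasing order: 8976^1 ≡ 8976;  8976^2 ≡ 3761;  8976^3 ≡ 6668;  8976^6 ≡ 5044;  8976^19 ≡ 5988;  8976^38 ≡ 2866;  8976^57 ≡ 9099;  8976^97 ≡ 1460;  8976^114 ≡ 4127;  8976^194 ≡ 8272;  8976^291 ≡ 692;  8976^582 ≡ 3327;  8976^1843 ≡ 6752;  8976^3686 ≡ 4306;  8976^5529 ≡ 1.
Smallest exponent giving 1 is 5529.

5529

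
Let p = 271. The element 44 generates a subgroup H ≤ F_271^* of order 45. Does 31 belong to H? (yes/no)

yes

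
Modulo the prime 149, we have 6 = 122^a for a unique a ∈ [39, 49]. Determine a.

44

Compute 122^39 mod 149 = 41, then multiply by 122 repeatedly:
  122^39=41  122^40=85  122^41=89  122^42=130  122^43=66
  122^44=6
Found 6 at exponent 44.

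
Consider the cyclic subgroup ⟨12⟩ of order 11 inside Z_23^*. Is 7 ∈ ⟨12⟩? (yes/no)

no

⟨12⟩ has order 11; its elements mod 23 are {1, 2, 3, 4, 6, 8, 9, 12, 13, 16, 18}.
7 is not in this set.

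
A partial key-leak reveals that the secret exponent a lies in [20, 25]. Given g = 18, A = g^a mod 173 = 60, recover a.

20

Compute 18^20 mod 173 = 60, then multiply by 18 repeatedly:
  18^20=60
Found 60 at exponent 20.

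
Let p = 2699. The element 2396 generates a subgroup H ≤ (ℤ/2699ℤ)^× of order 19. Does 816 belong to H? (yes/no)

⟨2396⟩ has order 19; its elements mod 2699 are {1, 43, 62, 107, 466, 653, 816, 944, 1060, 1089, 1145, 1236, 1280, 1849, 1867, 1902, 2010, 2396, 2666}.
816 is in this set.

yes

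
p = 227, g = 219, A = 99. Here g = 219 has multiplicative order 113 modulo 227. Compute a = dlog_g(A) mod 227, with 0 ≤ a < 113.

Baby-step giant-step with m = ceil(sqrt(113)) = 11.
Baby table (219^j mod 227 for j=0..10):
  0:1  1:219  2:64  3:169  4:10  5:147  6:186  7:101
  8:100  9:108  10:44
Giant step factor: 219^(-11) ≡ 69 (mod 227).
Scan 99·69^i mod 227 for i = 0, 1, …:
  i=0: 99   i=1: 21   i=2: 87   i=3: 101
Match at i=3, j=7: a = 3·11 + 7 = 40.

40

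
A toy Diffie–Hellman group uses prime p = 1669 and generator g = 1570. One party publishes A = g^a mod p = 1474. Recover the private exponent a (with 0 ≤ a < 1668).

1221

Baby-step giant-step with m = ceil(sqrt(1668)) = 41.
Baby table (1570^j mod 1669 for j=0..40):
  0:1  1:1570  2:1456  3:1059  4:306  5:1417  6:1582  7:268
  8:172  9:1331  10:82  11:227  12:893  13:50  14:57  15:1033
  16:1211  17:279  18:752  19:657  20:48  21:255  22:1459  23:762
  24:1336  25:1256  26:831  27:1181  28:1580  29:466  30:598  31:882
  32:1139  33:731  34:1067  35:1183  36:1382  37:40  38:1047  39:1494
  40:635
Giant step factor: 1570^(-41) ≡ 836 (mod 1669).
Scan 1474·836^i mod 1669 for i = 0, 1, …:
  i=0: 1474   i=1: 542   i=2: 813   i=3: 385
  i=4: 1412   i=5: 449   i=6: 1508   i=7: 593
  i=8: 55   i=9: 917     …   i=28: 203
  i=29: 1139
Match at i=29, j=32: a = 29·41 + 32 = 1221.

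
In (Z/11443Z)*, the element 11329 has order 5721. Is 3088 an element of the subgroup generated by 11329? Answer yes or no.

yes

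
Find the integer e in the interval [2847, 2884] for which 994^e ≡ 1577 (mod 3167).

Compute 994^2847 mod 3167 = 2161, then multiply by 994 repeatedly:
  994^2847=2161  994^2848=808  994^2849=1901  994^2850=2062  994^2851=579
  994^2852=2299  994^2853=1799  994^2854=2018  994^2855=1181  994^2856=2124
  994^2857=2034  994^2858=1250  994^2859=1036  994^2860=509  994^2861=2393
  994^2862=225  994^2863=1960  994^2864=535  994^2865=2901  994^2866=1624
  994^2867=2253  994^2868=413  994^2869=1979  994^2870=419  994^2871=1609
  994^2872=11  994^2873=1433  994^2874=2419  994^2875=733  994^2876=192
  994^2877=828  994^2878=2779  994^2879=702  994^2880=1048  994^2881=2936
  994^2882=1577
Found 1577 at exponent 2882.

2882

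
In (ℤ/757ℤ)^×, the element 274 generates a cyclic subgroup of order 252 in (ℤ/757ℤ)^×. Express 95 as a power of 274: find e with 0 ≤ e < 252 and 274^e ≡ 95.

Baby-step giant-step with m = ceil(sqrt(252)) = 16.
Baby table (274^j mod 757 for j=0..15):
  0:1  1:274  2:133  3:106  4:278  5:472  6:638  7:702
  8:70  9:255  10:226  11:607  12:535  13:489  14:754  15:692
Giant step factor: 274^(-16) ≡ 480 (mod 757).
Scan 95·480^i mod 757 for i = 0, 1, …:
  i=0: 95   i=1: 180   i=2: 102   i=3: 512
  i=4: 492   i=5: 733   i=6: 592   i=7: 285
  i=8: 540   i=9: 306     …   i=14: 98
  i=15: 106
Match at i=15, j=3: e = 15·16 + 3 = 243.

243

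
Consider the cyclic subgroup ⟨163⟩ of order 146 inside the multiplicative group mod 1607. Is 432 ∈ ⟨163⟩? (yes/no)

yes

432 ∈ ⟨163⟩ iff 432^146 ≡ 1 (mod 1607), since |⟨163⟩| = 146.
432^146 mod 1607 = 1.
Since 1 = 1, 432 lies in the subgroup.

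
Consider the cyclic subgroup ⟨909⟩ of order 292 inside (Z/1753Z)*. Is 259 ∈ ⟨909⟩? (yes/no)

yes

259 ∈ ⟨909⟩ iff 259^292 ≡ 1 (mod 1753), since |⟨909⟩| = 292.
259^292 mod 1753 = 1.
Since 1 = 1, 259 lies in the subgroup.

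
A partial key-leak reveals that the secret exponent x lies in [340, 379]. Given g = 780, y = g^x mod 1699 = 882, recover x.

Compute 780^340 mod 1699 = 631, then multiply by 780 repeatedly:
  780^340=631  780^341=1169  780^342=1156  780^343=1210  780^344=855
  780^345=892  780^346=869  780^347=1618  780^348=1382  780^349=794
  780^350=884  780^351=1425  780^352=354  780^353=882
Found 882 at exponent 353.

353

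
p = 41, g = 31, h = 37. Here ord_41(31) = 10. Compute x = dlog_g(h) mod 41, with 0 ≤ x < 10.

4

Successive powers of 31 modulo 41:
  31^0=1  31^1=31  31^2=18  31^3=25  31^4=37
So 31^4 ≡ 37 (mod 41), giving x = 4.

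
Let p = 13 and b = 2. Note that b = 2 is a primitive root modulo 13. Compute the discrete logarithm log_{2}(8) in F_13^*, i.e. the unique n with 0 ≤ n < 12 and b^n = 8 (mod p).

3

Successive powers of 2 modulo 13:
  2^0=1  2^1=2  2^2=4  2^3=8
So 2^3 ≡ 8 (mod 13), giving n = 3.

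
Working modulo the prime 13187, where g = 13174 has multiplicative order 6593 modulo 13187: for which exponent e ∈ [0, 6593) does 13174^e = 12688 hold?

2273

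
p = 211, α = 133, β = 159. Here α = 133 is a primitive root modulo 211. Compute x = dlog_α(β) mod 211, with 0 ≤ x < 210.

127

Baby-step giant-step with m = ceil(sqrt(210)) = 15.
Baby table (133^j mod 211 for j=0..14):
  0:1  1:133  2:176  3:198  4:170  5:33  6:169  7:111
  8:204  9:124  10:34  11:91  12:76  13:191  14:83
Giant step factor: 133^(-15) ≡ 63 (mod 211).
Scan 159·63^i mod 211 for i = 0, 1, …:
  i=0: 159   i=1: 100   i=2: 181   i=3: 9
  i=4: 145   i=5: 62   i=6: 108   i=7: 52
  i=8: 111
Match at i=8, j=7: x = 8·15 + 7 = 127.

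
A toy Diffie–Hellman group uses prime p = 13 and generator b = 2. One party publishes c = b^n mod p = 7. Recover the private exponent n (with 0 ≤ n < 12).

11

Successive powers of 2 modulo 13:
  2^0=1  2^1=2  2^2=4  2^3=8  2^4=3  2^5=6
  2^6=12  2^7=11  2^8=9  2^9=5  2^10=10  2^11=7
So 2^11 ≡ 7 (mod 13), giving n = 11.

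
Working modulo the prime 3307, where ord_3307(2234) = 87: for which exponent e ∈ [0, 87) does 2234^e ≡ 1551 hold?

67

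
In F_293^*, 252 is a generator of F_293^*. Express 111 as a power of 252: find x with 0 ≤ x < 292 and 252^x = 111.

143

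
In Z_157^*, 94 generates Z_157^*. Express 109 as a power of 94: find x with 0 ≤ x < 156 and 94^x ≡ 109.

56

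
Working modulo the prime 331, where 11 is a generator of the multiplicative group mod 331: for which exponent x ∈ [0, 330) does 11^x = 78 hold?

Baby-step giant-step with m = ceil(sqrt(330)) = 19.
Baby table (11^j mod 331 for j=0..18):
  0:1  1:11  2:121  3:7  4:77  5:185  6:49  7:208
  8:302  9:12  10:132  11:128  12:84  13:262  14:234  15:257
  16:179  17:314  18:144
Giant step factor: 11^(-19) ≡ 317 (mod 331).
Scan 78·317^i mod 331 for i = 0, 1, …:
  i=0: 78   i=1: 232   i=2: 62   i=3: 125
  i=4: 236   i=5: 6   i=6: 247   i=7: 183
  i=8: 86   i=9: 120     …   i=14: 162
  i=15: 49
Match at i=15, j=6: x = 15·19 + 6 = 291.

291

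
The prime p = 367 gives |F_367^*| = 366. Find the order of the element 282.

366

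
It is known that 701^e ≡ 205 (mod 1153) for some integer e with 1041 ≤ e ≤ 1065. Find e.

1065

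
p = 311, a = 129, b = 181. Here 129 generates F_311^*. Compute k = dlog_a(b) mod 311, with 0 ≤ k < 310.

219

Baby-step giant-step with m = ceil(sqrt(310)) = 18.
Baby table (129^j mod 311 for j=0..17):
  0:1  1:129  2:158  3:167  4:84  5:262  6:210  7:33
  8:214  9:238  10:224  11:284  12:249  13:88  14:156  15:220
  16:79  17:239
Giant step factor: 129^(-18) ≡ 274 (mod 311).
Scan 181·274^i mod 311 for i = 0, 1, …:
  i=0: 181   i=1: 145   i=2: 233   i=3: 87
  i=4: 202   i=5: 301   i=6: 59   i=7: 305
  i=8: 222   i=9: 183   i=10: 71   i=11: 172
  i=12: 167
Match at i=12, j=3: k = 12·18 + 3 = 219.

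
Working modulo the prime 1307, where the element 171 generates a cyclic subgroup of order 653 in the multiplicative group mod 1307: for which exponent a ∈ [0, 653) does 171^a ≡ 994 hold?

361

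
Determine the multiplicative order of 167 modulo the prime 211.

210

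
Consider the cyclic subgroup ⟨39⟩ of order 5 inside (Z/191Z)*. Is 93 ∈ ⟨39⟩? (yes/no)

93 ∈ ⟨39⟩ iff 93^5 ≡ 1 (mod 191), since |⟨39⟩| = 5.
93^5 mod 191 = 159.
Since 159 ≠ 1, 93 does not lie in the subgroup.

no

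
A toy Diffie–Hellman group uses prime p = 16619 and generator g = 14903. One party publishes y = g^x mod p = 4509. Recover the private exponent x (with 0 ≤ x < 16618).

Baby-step giant-step with m = ceil(sqrt(16618)) = 129.
Baby table (14903^j mod 16619 for j=0..128):
  0:1  1:14903  2:3093  3:10492  4:10724  5:11468  6:14427  7:5578
  8:696  9:2232  10:8877  11:6691  12:1973  13:4608  14:3316  15:10061
  16:2465  17:7905  18:12743  19:3616  20:10450  21:16320  22:14514  23:5857
  24:3883  25:991  26:11201  27:7267  28:10697  29:7943  30:14011  31:4817
  32:10290  33:8357  34:1585  35:5656  36:16419  37:10820  38:12922  39:12213
  40:15670  41:16441  42:6306  43:14492  44:10371  45:2313  46:2833  47:7939
  48:4256  49:9064  50:1560  51:15318  52:5570  53:14424  54:10726  55:8036
  56:3994  57:9943  58:5525  59:8549  60:4493  61:1228  62:3365  63:9072
  64:4451  65:6824  66:6411  67:502  68:2756  69:7119  70:15380  71:15511
  72:6762  73:13089  74:8164  75:393  76:6991  77:2362  78:1844  79:9925
  80:3175  81:2732  82:15065  83:7624  84:12988  85:15290  86:3761  87:10915
  88:16092  89:6906  90:15270  91:4843  92:15531  93:5680  94:8473  95:1957
  96:15445  97:3685  98:8379  99:13690  100:7226  101:14577  102:14082  103:15933
  104:13846  105:5434  106:15134  107:5553  108:10358  109:8002  110:12481  111:4495
  112:14415  113:9551  114:13437  115:9280  116:13141  117:2027  118:11658  119:4148
  120:11583  121:16515  122:12274  123:10708  124:5686  125:14796  126:3896  127:11921
  128:1553
Giant step factor: 14903^(-129) ≡ 6422 (mod 16619).
Scan 4509·6422^i mod 16619 for i = 0, 1, …:
  i=0: 4509   i=1: 6500   i=2: 12691   i=3: 2026
  i=4: 14914   i=5: 2411   i=6: 11153   i=7: 13295
  i=8: 8687   i=9: 14550     …   i=46: 5294
  i=47: 12213
Match at i=47, j=39: x = 47·129 + 39 = 6102.

6102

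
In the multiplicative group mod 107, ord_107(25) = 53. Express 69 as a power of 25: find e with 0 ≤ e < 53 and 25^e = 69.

42

Baby-step giant-step with m = ceil(sqrt(53)) = 8.
Baby table (25^j mod 107 for j=0..7):
  0:1  1:25  2:90  3:3  4:75  5:56  6:9  7:11
Giant step factor: 25^(-8) ≡ 100 (mod 107).
Scan 69·100^i mod 107 for i = 0, 1, …:
  i=0: 69   i=1: 52   i=2: 64   i=3: 87
  i=4: 33   i=5: 90
Match at i=5, j=2: e = 5·8 + 2 = 42.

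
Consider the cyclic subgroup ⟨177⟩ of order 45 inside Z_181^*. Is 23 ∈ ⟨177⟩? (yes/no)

23 ∈ ⟨177⟩ iff 23^45 ≡ 1 (mod 181), since |⟨177⟩| = 45.
23^45 mod 181 = 162.
Since 162 ≠ 1, 23 does not lie in the subgroup.

no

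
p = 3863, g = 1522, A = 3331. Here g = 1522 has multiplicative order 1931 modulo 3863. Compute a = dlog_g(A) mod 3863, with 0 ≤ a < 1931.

Baby-step giant-step with m = ceil(sqrt(1931)) = 44.
Baby table (1522^j mod 3863 for j=0..43):
  0:1  1:1522  2:2547  3:1945  4:1232  5:1549  6:1148  7:1180
  8:3528  9:46  10:478  11:1272  12:621  13:2590  14:1720  15:2589
  16:198  17:42  18:2116  19:2673  20:567  21:1525  22:3250  23:1860
  24:3204  25:1382  26:1932  27:761  28:3205  29:2904  30:616  31:2706
  32:574  33:590  34:1764  35:23  36:239  37:636  38:2242  39:1295
  40:860  41:3226  42:99  43:21
Giant step factor: 1522^(-44) ≡ 2523 (mod 3863).
Scan 3331·2523^i mod 3863 for i = 0, 1, …:
  i=0: 3331   i=1: 2088   i=2: 2755   i=3: 1328
  i=4: 1323   i=5: 297   i=6: 3772   i=7: 2187
  i=8: 1437   i=9: 2057     …   i=19: 2051
  i=20: 2116
Match at i=20, j=18: a = 20·44 + 18 = 898.

898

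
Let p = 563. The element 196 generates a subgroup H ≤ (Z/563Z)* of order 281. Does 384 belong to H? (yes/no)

no

384 ∈ ⟨196⟩ iff 384^281 ≡ 1 (mod 563), since |⟨196⟩| = 281.
384^281 mod 563 = 562.
Since 562 ≠ 1, 384 does not lie in the subgroup.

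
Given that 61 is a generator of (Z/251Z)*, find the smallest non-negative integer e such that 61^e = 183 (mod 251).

73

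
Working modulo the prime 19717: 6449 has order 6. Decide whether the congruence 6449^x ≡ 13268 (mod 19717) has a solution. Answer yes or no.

yes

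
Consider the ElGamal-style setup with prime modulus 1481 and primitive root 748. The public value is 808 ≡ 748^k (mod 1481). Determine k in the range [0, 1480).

1183

Baby-step giant-step with m = ceil(sqrt(1480)) = 39.
Baby table (748^j mod 1481 for j=0..38):
  0:1  1:748  2:1167  3:607  4:850  5:451  6:1161  7:562
  8:1253  9:1252  10:504  11:818  12:211  13:842  14:391  15:711
  16:149  17:377  18:606  19:102  20:765  21:554  22:1193  23:802
  24:91  25:1423  26:1046  27:440  28:338  29:1054  30:500  31:788
  32:1467  33:1376  34:1434  35:388  36:1429  37:1091  38:37
Giant step factor: 748^(-39) ≡ 982 (mod 1481).
Scan 808·982^i mod 1481 for i = 0, 1, …:
  i=0: 808   i=1: 1121   i=2: 439   i=3: 127
  i=4: 310   i=5: 815   i=6: 590   i=7: 309
  i=8: 1314   i=9: 397     …   i=29: 1138
  i=30: 842
Match at i=30, j=13: k = 30·39 + 13 = 1183.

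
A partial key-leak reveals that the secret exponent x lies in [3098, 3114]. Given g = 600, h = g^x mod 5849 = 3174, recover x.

3103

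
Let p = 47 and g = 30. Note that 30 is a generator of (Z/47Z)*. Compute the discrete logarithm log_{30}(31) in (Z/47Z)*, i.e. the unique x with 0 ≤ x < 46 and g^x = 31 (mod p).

39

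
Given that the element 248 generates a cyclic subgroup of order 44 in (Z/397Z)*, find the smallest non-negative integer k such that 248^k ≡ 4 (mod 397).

14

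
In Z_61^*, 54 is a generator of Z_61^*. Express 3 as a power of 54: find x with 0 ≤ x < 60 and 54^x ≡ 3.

54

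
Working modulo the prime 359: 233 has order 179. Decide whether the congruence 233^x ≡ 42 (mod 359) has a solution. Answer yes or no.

no

42 ∈ ⟨233⟩ iff 42^179 ≡ 1 (mod 359), since |⟨233⟩| = 179.
42^179 mod 359 = 358.
Since 358 ≠ 1, 42 does not lie in the subgroup.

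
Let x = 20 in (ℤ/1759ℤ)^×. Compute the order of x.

879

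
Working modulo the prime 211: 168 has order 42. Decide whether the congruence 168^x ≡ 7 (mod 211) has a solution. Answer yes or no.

no

7 ∈ ⟨168⟩ iff 7^42 ≡ 1 (mod 211), since |⟨168⟩| = 42.
7^42 mod 211 = 71.
Since 71 ≠ 1, 7 does not lie in the subgroup.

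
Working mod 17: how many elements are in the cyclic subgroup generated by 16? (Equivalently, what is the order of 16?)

2

The order of 16 must divide p − 1 = 16 = 2^4.
Divisors: 1, 2, 4, 8, 16.
Check each in increasing order: 16^1 ≡ 16;  16^2 ≡ 1.
Smallest exponent giving 1 is 2.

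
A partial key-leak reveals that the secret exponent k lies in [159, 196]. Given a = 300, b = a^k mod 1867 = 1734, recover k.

188

Compute 300^159 mod 1867 = 1463, then multiply by 300 repeatedly:
  300^159=1463  300^160=155  300^161=1692  300^162=1643  300^163=12
  300^164=1733  300^165=874  300^166=820  300^167=1423  300^168=1224
  300^169=1268  300^170=1399  300^171=1492  300^172=1387  300^173=1626
  300^174=513  300^175=806  300^176=957  300^177=1449  300^178=1556
  300^179=50  300^180=64  300^181=530  300^182=305  300^183=17
  300^184=1366  300^185=927  300^186=1784  300^187=1238  300^188=1734
Found 1734 at exponent 188.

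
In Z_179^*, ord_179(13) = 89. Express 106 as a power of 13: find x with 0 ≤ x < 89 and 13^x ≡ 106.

Successive powers of 13 modulo 179:
  13^0=1  13^1=13  13^2=169  13^3=49  13^4=100  13^5=47
  13^6=74  13^7=67  13^8=155  13^9=46  13^10=61  13^11=77
  13^12=106
So 13^12 ≡ 106 (mod 179), giving x = 12.

12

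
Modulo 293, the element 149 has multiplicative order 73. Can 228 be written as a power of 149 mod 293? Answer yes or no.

228 ∈ ⟨149⟩ iff 228^73 ≡ 1 (mod 293), since |⟨149⟩| = 73.
228^73 mod 293 = 292.
Since 292 ≠ 1, 228 does not lie in the subgroup.

no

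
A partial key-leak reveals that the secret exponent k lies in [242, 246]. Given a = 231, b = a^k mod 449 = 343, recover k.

Compute 231^242 mod 449 = 40, then multiply by 231 repeatedly:
  231^242=40  231^243=260  231^244=343
Found 343 at exponent 244.

244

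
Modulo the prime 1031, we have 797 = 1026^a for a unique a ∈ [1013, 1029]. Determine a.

1013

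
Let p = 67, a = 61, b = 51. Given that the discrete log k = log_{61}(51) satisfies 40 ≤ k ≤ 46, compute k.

Compute 61^40 mod 67 = 10, then multiply by 61 repeatedly:
  61^40=10  61^41=7  61^42=25  61^43=51
Found 51 at exponent 43.

43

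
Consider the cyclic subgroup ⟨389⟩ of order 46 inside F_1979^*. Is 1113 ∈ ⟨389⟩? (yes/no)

1113 ∈ ⟨389⟩ iff 1113^46 ≡ 1 (mod 1979), since |⟨389⟩| = 46.
1113^46 mod 1979 = 1667.
Since 1667 ≠ 1, 1113 does not lie in the subgroup.

no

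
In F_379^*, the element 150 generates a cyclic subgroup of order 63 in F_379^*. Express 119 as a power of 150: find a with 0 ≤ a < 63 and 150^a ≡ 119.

Baby-step giant-step with m = ceil(sqrt(63)) = 8.
Baby table (150^j mod 379 for j=0..7):
  0:1  1:150  2:139  3:5  4:371  5:316  6:25  7:339
Giant step factor: 150^(-8) ≡ 77 (mod 379).
Scan 119·77^i mod 379 for i = 0, 1, …:
  i=0: 119   i=1: 67   i=2: 232   i=3: 51
  i=4: 137   i=5: 316
Match at i=5, j=5: a = 5·8 + 5 = 45.

45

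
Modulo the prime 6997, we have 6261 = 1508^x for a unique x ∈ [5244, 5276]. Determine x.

Compute 1508^5244 mod 6997 = 2585, then multiply by 1508 repeatedly:
  1508^5244=2585  1508^5245=851  1508^5246=2857  1508^5247=5201  1508^5248=6468
  1508^5249=6923  1508^5250=360  1508^5251=4111  1508^5252=46  1508^5253=6395
  1508^5254=1794  1508^5255=4510  1508^5256=6993  1508^5257=965  1508^5258=6841
  1508^5259=2650  1508^5260=913  1508^5261=5392  1508^5262=622  1508^5263=378
  1508^5264=3267  1508^5265=748  1508^5266=1467  1508^5267=1184  1508^5268=1237
  1508^5269=4194  1508^5270=6261
Found 6261 at exponent 5270.

5270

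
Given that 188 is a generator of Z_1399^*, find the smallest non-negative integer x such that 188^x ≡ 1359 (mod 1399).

1079

Baby-step giant-step with m = ceil(sqrt(1398)) = 38.
Baby table (188^j mod 1399 for j=0..37):
  0:1  1:188  2:369  3:821  4:458  5:765  6:1122  7:1086
  8:1313  9:620  10:443  11:743  12:1183  13:1362  14:39  15:337
  16:401  17:1241  18:1074  19:456  20:389  21:384  22:843  23:397
  24:489  25:997  26:1369  27:1355  28:122  29:552  30:250  31:833
  32:1315  33:996  34:1181  35:986  36:700  37:94
Giant step factor: 188^(-38) ≡ 527 (mod 1399).
Scan 1359·527^i mod 1399 for i = 0, 1, …:
  i=0: 1359   i=1: 1304   i=2: 299   i=3: 885
  i=4: 528   i=5: 1254   i=6: 530   i=7: 909
  i=8: 585   i=9: 515     …   i=27: 1320
  i=28: 337
Match at i=28, j=15: x = 28·38 + 15 = 1079.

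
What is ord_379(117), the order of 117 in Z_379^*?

378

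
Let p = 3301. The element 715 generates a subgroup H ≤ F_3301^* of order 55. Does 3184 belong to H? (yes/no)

yes

3184 ∈ ⟨715⟩ iff 3184^55 ≡ 1 (mod 3301), since |⟨715⟩| = 55.
3184^55 mod 3301 = 1.
Since 1 = 1, 3184 lies in the subgroup.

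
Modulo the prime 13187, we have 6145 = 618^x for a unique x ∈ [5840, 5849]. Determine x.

Compute 618^5840 mod 13187 = 2594, then multiply by 618 repeatedly:
  618^5840=2594  618^5841=7465  618^5842=11107  618^5843=6886  618^5844=9334
  618^5845=5693  618^5846=10532  618^5847=7585  618^5848=6145
Found 6145 at exponent 5848.

5848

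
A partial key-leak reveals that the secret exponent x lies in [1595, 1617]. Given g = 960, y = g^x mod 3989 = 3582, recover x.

1611

Compute 960^1595 mod 3989 = 3135, then multiply by 960 repeatedly:
  960^1595=3135  960^1596=1894  960^1597=3245  960^1598=3780  960^1599=2799
  960^1600=2443  960^1601=3737  960^1602=1409  960^1603=369  960^1604=3208
  960^1605=172  960^1606=1571  960^1607=318  960^1608=2116  960^1609=959
  960^1610=3170  960^1611=3582
Found 3582 at exponent 1611.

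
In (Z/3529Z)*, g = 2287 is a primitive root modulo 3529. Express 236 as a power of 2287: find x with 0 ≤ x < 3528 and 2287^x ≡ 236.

2908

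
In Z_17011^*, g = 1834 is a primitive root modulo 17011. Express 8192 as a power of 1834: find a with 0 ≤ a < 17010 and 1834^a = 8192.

Baby-step giant-step with m = ceil(sqrt(17010)) = 131.
Baby table (1834^j mod 17011 for j=0..130):
  0:1  1:1834  2:12389  3:11741  4:14079  5:15199  6:10948  7:5652
  8:6069  9:5352  10:221  11:14061  12:16209  13:9089  14:15457  15:7812
  16:3946  17:7289  18:14391  19:9033  20:14819  21:11479  22:9879  23:1371
  24:13797  25:8341  26:4505  27:11835  28:16365  29:6006  30:8887  31:2220
  32:5851  33:13804  34:4168  35:6173  36:8967  37:12852  38:10333  39:468
  40:7762  41:14312  42:235  43:5715  44:2534  45:3353  46:8431  47:16466
  48:4119  49:1362  50:14302  51:15917  52:902  53:4201  54:15662  55:9540
  56:9052  57:15643  58:8716  59:11815  60:13707  61:13391  62:12221  63:9827
  64:8069  65:15987  66:10205  67:3870  68:3993  69:8432  70:1289  71:16508
  72:13103  73:11370  74:14105  75:11850  76:9853  77:4720  78:14892  79:9273
  80:12693  81:7914  82:3893  83:12153  84:4192  85:16167  86:105  87:5449
  88:8009  89:8013  90:15349  91:13872  92:9803  93:15086  94:7838  95:597
  96:6194  97:13459  98:845  99:1729  100:6940  101:3732  102:6066  103:16861
  104:14087  105:12860  106:7994  107:14525  108:16635  109:7867  110:2750  111:8244
  112:13728  113:872  114:214  115:1223  116:14541  117:11957  118:1959  119:3485
  120:12365  121:1747  122:5930  123:5591  124:13272  125:15118  126:15493  127:5792
  128:7664  129:4690  130:10905
Giant step factor: 1834^(-131) ≡ 1248 (mod 17011).
Scan 8192·1248^i mod 17011 for i = 0, 1, …:
  i=0: 8192   i=1: 5   i=2: 6240   i=3: 13493
  i=4: 15385   i=5: 12072   i=6: 11121   i=7: 15043
  i=8: 10531   i=9: 10196     …   i=58: 15062
  i=59: 221
Match at i=59, j=10: a = 59·131 + 10 = 7739.

7739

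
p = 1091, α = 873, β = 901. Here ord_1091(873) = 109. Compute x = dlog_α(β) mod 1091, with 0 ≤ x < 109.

24

Baby-step giant-step with m = ceil(sqrt(109)) = 11.
Baby table (873^j mod 1091 for j=0..10):
  0:1  1:873  2:611  3:995  4:199  5:258  6:488  7:534
  8:325  9:65  10:13
Giant step factor: 873^(-11) ≡ 420 (mod 1091).
Scan 901·420^i mod 1091 for i = 0, 1, …:
  i=0: 901   i=1: 934   i=2: 611
Match at i=2, j=2: x = 2·11 + 2 = 24.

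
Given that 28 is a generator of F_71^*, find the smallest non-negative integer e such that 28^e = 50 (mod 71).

64

Baby-step giant-step with m = ceil(sqrt(70)) = 9.
Baby table (28^j mod 71 for j=0..8):
  0:1  1:28  2:3  3:13  4:9  5:39  6:27  7:46
  8:10
Giant step factor: 28^(-9) ≡ 53 (mod 71).
Scan 50·53^i mod 71 for i = 0, 1, …:
  i=0: 50   i=1: 23   i=2: 12   i=3: 68
  i=4: 54   i=5: 22   i=6: 30   i=7: 28
Match at i=7, j=1: e = 7·9 + 1 = 64.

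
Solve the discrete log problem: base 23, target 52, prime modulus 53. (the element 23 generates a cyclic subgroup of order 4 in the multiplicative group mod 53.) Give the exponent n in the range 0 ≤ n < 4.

Successive powers of 23 modulo 53:
  23^0=1  23^1=23  23^2=52
So 23^2 ≡ 52 (mod 53), giving n = 2.

2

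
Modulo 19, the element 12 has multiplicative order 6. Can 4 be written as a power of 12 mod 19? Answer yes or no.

no

4 ∈ ⟨12⟩ iff 4^6 ≡ 1 (mod 19), since |⟨12⟩| = 6.
4^6 mod 19 = 11.
Since 11 ≠ 1, 4 does not lie in the subgroup.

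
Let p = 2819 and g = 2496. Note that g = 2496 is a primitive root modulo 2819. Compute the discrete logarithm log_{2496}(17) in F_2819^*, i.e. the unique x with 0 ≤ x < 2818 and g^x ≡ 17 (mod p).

Baby-step giant-step with m = ceil(sqrt(2818)) = 54.
Baby table (2496^j mod 2819 for j=0..53):
  0:1  1:2496  2:26  3:59  4:676  5:1534  6:662  7:418
  8:298  9:2411  10:2110  11:668  12:1299  13:454  14:2765  15:528
  16:1415  17:2452  18:143  19:1734  20:899  21:2799  22:822  23:2299
  24:1639  25:575  26:329  27:855  28:97  29:2497  30:2522  31:85
  32:735  33:2210  34:2196  35:1080  36:716  37:2709  38:1702  39:2778
  40:1967  41:1753  42:400  43:474  44:1943  45:1048  46:2595  47:1877
  48:2633  49:879  50:802  51:302  52:1119  53:2214
Giant step factor: 2496^(-54) ≡ 764 (mod 2819).
Scan 17·764^i mod 2819 for i = 0, 1, …:
  i=0: 17   i=1: 1712   i=2: 2771   i=3: 2794
  i=4: 633   i=5: 1563   i=6: 1695   i=7: 1059
  i=8: 23   i=9: 658     …   i=43: 2589
  i=44: 1877
Match at i=44, j=47: x = 44·54 + 47 = 2423.

2423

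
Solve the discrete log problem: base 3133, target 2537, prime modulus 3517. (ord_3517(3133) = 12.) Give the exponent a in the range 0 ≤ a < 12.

11

Successive powers of 3133 modulo 3517:
  3133^0=1  3133^1=3133  3133^2=3259  3133^3=596  3133^4=3258  3133^5=980
  3133^6=3516  3133^7=384  3133^8=258  3133^9=2921  3133^10=259  3133^11=2537
So 3133^11 ≡ 2537 (mod 3517), giving a = 11.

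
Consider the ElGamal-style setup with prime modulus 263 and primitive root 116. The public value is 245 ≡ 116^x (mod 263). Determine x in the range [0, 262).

179

Baby-step giant-step with m = ceil(sqrt(262)) = 17.
Baby table (116^j mod 263 for j=0..16):
  0:1  1:116  2:43  3:254  4:8  5:139  6:81  7:191
  8:64  9:60  10:122  11:213  12:249  13:217  14:187  15:126
  16:151
Giant step factor: 116^(-17) ≡ 5 (mod 263).
Scan 245·5^i mod 263 for i = 0, 1, …:
  i=0: 245   i=1: 173   i=2: 76   i=3: 117
  i=4: 59   i=5: 32   i=6: 160   i=7: 11
  i=8: 55   i=9: 12   i=10: 60
Match at i=10, j=9: x = 10·17 + 9 = 179.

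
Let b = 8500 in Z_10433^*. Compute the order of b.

The order of 8500 must divide p − 1 = 10432 = 2^6 · 163.
Divisors: 1, 2, 4, 8, 16, 32, 64, 163, 326, 652, 1304, 2608, 5216, 10432.
Check each in increasing order: 8500^1 ≡ 8500;  8500^2 ≡ 1475;  8500^4 ≡ 5561;  8500^8 ≡ 1309;  8500^16 ≡ 2469;  8500^32 ≡ 3089;  8500^64 ≡ 6159;  8500^163 ≡ 10330;  8500^326 ≡ 176;  8500^652 ≡ 10110;  8500^1304 ≡ 10432;  8500^2608 ≡ 1.
Smallest exponent giving 1 is 2608.

2608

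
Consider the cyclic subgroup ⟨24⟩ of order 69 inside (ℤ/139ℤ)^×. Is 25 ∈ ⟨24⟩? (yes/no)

yes

25 ∈ ⟨24⟩ iff 25^69 ≡ 1 (mod 139), since |⟨24⟩| = 69.
25^69 mod 139 = 1.
Since 1 = 1, 25 lies in the subgroup.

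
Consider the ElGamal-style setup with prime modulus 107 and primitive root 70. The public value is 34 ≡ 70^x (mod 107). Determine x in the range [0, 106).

Baby-step giant-step with m = ceil(sqrt(106)) = 11.
Baby table (70^j mod 107 for j=0..10):
  0:1  1:70  2:85  3:65  4:56  5:68  6:52  7:2
  8:33  9:63  10:23
Giant step factor: 70^(-11) ≡ 43 (mod 107).
Scan 34·43^i mod 107 for i = 0, 1, …:
  i=0: 34   i=1: 71   i=2: 57   i=3: 97
  i=4: 105   i=5: 21   i=6: 47   i=7: 95
  i=8: 19   i=9: 68
Match at i=9, j=5: x = 9·11 + 5 = 104.

104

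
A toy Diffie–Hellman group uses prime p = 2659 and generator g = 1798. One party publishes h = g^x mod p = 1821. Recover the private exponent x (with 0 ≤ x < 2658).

1973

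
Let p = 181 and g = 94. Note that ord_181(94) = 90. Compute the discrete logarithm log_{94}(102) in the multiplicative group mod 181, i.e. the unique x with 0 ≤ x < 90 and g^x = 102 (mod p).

68

Baby-step giant-step with m = ceil(sqrt(90)) = 10.
Baby table (94^j mod 181 for j=0..9):
  0:1  1:94  2:148  3:156  4:3  5:101  6:82  7:106
  8:9  9:122
Giant step factor: 94^(-10) ≡ 39 (mod 181).
Scan 102·39^i mod 181 for i = 0, 1, …:
  i=0: 102   i=1: 177   i=2: 25   i=3: 70
  i=4: 15   i=5: 42   i=6: 9
Match at i=6, j=8: x = 6·10 + 8 = 68.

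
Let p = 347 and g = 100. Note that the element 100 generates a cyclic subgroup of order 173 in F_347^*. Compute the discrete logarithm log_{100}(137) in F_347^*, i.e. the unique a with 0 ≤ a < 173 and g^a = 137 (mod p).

141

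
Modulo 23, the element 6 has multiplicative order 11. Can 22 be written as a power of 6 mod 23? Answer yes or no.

no

⟨6⟩ has order 11; its elements mod 23 are {1, 2, 3, 4, 6, 8, 9, 12, 13, 16, 18}.
22 is not in this set.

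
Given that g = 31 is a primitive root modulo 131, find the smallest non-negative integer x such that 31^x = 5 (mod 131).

24

Successive powers of 31 modulo 131:
  31^0=1  31^1=31  31^2=44  31^3=54  31^4=102  31^5=18
  31^6=34  31^7=6  31^8=55  31^9=2  31^10=62  31^11=88
  31^12=108  31^13=73  31^14=36  31^15=68  31^16=12  31^17=110
  31^18=4  31^19=124  31^20=45  31^21=85  31^22=15  31^23=72
  31^24=5
So 31^24 ≡ 5 (mod 131), giving x = 24.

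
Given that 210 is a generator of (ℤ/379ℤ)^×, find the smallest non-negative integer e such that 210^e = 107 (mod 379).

Baby-step giant-step with m = ceil(sqrt(378)) = 20.
Baby table (210^j mod 379 for j=0..19):
  0:1  1:210  2:136  3:135  4:304  5:168  6:33  7:108
  8:319  9:286  10:178  11:238  12:331  13:153  14:294  15:342
  16:189  17:274  18:311  19:122
Giant step factor: 210^(-20) ≡ 187 (mod 379).
Scan 107·187^i mod 379 for i = 0, 1, …:
  i=0: 107   i=1: 301   i=2: 195   i=3: 81
  i=4: 366   i=5: 222   i=6: 203   i=7: 61
  i=8: 37   i=9: 97     …   i=17: 30
  i=18: 304
Match at i=18, j=4: e = 18·20 + 4 = 364.

364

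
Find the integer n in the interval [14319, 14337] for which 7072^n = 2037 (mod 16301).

14319

Compute 7072^14319 mod 16301 = 2037, then multiply by 7072 repeatedly:
  7072^14319=2037
Found 2037 at exponent 14319.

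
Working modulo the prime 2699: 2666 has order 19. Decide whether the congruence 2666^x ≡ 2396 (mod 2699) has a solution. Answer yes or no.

⟨2666⟩ has order 19; its elements mod 2699 are {1, 43, 62, 107, 466, 653, 816, 944, 1060, 1089, 1145, 1236, 1280, 1849, 1867, 1902, 2010, 2396, 2666}.
2396 is in this set.

yes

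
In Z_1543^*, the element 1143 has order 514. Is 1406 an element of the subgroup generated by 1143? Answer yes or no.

no

1406 ∈ ⟨1143⟩ iff 1406^514 ≡ 1 (mod 1543), since |⟨1143⟩| = 514.
1406^514 mod 1543 = 681.
Since 681 ≠ 1, 1406 does not lie in the subgroup.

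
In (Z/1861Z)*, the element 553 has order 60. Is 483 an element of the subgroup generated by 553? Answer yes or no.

no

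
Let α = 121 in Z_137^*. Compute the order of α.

The order of 121 must divide p − 1 = 136 = 2^3 · 17.
Divisors: 1, 2, 4, 8, 17, 34, 68, 136.
Check each in increasing order: 121^1 ≡ 121;  121^2 ≡ 119;  121^4 ≡ 50;  121^8 ≡ 34;  121^17 ≡ 136;  121^34 ≡ 1.
Smallest exponent giving 1 is 34.

34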